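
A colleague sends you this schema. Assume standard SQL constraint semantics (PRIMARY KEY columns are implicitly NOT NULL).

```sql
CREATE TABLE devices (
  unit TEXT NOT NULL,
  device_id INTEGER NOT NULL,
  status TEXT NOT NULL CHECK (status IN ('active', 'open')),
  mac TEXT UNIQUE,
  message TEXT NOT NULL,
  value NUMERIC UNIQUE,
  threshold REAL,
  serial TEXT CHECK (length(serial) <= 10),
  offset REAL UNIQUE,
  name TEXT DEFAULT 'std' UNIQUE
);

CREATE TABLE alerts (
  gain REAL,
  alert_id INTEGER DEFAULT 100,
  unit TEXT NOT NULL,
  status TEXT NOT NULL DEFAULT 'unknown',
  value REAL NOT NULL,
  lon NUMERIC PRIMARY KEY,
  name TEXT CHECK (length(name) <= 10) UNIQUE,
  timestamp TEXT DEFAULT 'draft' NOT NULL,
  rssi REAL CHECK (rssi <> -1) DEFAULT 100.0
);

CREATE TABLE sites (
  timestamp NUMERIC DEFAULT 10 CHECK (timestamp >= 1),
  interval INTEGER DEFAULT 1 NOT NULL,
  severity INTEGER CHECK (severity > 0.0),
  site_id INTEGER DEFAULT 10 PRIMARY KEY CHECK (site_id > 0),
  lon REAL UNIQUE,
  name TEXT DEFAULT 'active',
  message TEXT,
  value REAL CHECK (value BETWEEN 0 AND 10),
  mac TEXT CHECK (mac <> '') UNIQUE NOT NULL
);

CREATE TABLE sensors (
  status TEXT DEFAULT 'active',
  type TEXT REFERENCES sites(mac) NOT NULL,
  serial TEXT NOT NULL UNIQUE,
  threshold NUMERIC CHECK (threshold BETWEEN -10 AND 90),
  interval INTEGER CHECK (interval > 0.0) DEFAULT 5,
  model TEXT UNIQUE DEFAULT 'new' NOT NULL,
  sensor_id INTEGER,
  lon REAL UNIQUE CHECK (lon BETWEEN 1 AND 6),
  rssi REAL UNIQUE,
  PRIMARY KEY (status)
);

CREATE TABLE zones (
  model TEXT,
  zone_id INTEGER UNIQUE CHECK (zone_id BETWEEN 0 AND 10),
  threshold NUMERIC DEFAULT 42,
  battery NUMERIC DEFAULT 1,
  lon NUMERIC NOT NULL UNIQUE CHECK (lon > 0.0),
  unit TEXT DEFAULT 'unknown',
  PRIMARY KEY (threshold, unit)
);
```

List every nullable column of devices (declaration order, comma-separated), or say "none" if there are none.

mac, value, threshold, serial, offset, name

- unit: declared NOT NULL → not nullable.
- device_id: declared NOT NULL → not nullable.
- status: declared NOT NULL → not nullable.
- mac: UNIQUE does not imply NOT NULL → nullable.
- message: declared NOT NULL → not nullable.
- value: UNIQUE does not imply NOT NULL → nullable.
- threshold: no NOT NULL constraint applies → nullable.
- serial: CHECK does not forbid NULL (a CHECK constraint passes when its expression is NULL) → nullable.
- offset: UNIQUE does not imply NOT NULL → nullable.
- name: UNIQUE does not imply NOT NULL → nullable.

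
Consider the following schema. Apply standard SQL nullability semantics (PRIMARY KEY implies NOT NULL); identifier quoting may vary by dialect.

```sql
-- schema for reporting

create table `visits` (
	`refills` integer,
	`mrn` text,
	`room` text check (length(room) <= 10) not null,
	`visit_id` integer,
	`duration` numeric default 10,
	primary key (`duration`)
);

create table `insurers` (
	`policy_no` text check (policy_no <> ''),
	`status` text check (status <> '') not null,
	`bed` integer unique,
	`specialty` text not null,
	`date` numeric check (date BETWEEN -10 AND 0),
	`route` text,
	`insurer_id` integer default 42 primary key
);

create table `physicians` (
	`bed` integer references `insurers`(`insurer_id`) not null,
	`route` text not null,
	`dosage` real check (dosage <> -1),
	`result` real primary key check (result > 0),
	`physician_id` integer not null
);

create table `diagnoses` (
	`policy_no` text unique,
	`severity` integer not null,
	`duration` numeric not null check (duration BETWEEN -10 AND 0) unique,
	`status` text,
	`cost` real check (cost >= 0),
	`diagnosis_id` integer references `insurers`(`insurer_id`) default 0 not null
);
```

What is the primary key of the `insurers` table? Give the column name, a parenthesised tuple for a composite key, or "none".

insurer_id

insurer_id is declared PRIMARY KEY inline on the column.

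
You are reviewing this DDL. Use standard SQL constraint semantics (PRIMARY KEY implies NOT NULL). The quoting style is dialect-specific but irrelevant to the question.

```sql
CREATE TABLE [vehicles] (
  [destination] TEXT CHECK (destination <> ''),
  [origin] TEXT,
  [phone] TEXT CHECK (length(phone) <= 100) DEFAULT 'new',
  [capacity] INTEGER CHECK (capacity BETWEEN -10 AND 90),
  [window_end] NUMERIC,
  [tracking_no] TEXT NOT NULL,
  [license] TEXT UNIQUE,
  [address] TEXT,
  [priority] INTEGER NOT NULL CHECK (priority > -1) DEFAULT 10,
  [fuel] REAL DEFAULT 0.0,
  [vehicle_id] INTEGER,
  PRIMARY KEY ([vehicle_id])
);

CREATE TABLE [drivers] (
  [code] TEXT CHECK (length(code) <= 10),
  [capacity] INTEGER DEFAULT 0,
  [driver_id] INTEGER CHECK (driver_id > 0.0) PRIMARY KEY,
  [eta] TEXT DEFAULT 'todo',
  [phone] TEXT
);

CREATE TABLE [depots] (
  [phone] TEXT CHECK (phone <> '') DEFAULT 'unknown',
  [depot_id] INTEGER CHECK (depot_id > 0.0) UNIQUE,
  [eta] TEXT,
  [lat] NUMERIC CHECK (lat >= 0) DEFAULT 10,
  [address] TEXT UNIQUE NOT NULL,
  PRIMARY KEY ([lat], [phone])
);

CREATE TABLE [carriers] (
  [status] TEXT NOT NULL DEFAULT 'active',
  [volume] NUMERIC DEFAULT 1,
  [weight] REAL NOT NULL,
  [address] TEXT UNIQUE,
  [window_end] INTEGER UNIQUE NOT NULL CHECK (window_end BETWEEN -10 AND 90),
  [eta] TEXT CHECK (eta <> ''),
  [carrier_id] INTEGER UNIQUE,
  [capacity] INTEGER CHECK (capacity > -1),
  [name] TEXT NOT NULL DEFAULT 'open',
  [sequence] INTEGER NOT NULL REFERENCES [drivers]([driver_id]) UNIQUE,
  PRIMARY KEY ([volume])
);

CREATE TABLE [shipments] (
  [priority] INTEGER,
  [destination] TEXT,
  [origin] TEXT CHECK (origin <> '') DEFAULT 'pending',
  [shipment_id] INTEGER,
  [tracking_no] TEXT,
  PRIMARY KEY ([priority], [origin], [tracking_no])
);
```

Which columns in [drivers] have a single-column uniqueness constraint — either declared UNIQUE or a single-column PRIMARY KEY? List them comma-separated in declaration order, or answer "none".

- code: no UNIQUE or single-column PK constraint.
- capacity: no UNIQUE or single-column PK constraint.
- driver_id: single-column PRIMARY KEY → unique.
- eta: no UNIQUE or single-column PK constraint.
- phone: no UNIQUE or single-column PK constraint.

driver_id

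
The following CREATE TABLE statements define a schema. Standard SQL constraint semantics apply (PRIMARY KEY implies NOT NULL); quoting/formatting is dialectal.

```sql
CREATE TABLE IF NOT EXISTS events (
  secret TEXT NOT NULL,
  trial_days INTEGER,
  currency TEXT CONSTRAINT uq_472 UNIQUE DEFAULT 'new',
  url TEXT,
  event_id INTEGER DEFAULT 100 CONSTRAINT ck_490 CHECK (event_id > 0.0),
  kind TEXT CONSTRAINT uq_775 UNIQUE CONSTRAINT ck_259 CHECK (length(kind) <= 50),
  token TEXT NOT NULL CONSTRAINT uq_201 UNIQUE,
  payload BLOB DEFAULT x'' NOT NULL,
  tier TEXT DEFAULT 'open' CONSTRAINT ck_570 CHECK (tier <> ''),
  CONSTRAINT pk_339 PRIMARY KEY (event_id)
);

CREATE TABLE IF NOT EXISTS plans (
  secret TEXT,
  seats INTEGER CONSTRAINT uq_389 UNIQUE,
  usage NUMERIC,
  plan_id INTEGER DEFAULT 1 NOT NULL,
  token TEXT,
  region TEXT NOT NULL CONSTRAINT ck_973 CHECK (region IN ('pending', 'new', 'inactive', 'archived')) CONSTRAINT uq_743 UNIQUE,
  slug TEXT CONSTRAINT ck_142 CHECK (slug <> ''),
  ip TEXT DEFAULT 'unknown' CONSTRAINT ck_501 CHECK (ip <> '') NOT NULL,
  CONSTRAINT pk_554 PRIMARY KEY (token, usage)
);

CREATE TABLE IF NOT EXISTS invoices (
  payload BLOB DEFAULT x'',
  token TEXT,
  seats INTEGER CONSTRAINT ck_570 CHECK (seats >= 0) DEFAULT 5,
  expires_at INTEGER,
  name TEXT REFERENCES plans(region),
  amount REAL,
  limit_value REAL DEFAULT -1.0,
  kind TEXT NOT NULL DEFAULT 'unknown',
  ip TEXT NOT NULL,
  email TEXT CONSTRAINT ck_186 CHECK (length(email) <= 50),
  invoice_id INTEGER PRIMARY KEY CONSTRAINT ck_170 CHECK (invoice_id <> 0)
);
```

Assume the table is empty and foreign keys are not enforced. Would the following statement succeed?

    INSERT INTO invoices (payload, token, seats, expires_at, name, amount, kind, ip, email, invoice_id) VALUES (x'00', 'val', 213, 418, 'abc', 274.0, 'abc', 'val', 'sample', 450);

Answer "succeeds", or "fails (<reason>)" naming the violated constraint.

succeeds

NOT NULL columns: invoice_id is supplied; ip is supplied; kind is supplied.
CHECK constraints: 213 satisfies (seats >= 0); 'sample' satisfies (length(email) <= 50); 450 satisfies (invoice_id <> 0).
No constraint is violated.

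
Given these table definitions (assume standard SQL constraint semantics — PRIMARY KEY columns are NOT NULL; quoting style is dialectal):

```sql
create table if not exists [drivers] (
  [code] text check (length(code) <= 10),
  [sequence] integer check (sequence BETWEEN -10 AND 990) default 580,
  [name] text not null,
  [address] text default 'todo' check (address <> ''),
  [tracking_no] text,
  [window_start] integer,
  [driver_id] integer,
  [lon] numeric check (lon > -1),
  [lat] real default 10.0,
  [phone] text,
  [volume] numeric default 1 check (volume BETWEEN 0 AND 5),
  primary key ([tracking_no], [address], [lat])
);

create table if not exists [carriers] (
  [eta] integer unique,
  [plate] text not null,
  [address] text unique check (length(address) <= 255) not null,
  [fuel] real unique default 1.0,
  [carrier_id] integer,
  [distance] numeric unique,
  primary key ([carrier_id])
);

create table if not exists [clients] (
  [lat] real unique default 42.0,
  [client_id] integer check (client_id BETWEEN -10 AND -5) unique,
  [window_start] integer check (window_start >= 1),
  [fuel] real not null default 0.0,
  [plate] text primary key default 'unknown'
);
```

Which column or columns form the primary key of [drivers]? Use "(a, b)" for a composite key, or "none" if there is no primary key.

A table-level PRIMARY KEY clause names 3 columns: tracking_no, address, lat.
This is a composite key — the combination is unique, not each column individually.

(tracking_no, address, lat)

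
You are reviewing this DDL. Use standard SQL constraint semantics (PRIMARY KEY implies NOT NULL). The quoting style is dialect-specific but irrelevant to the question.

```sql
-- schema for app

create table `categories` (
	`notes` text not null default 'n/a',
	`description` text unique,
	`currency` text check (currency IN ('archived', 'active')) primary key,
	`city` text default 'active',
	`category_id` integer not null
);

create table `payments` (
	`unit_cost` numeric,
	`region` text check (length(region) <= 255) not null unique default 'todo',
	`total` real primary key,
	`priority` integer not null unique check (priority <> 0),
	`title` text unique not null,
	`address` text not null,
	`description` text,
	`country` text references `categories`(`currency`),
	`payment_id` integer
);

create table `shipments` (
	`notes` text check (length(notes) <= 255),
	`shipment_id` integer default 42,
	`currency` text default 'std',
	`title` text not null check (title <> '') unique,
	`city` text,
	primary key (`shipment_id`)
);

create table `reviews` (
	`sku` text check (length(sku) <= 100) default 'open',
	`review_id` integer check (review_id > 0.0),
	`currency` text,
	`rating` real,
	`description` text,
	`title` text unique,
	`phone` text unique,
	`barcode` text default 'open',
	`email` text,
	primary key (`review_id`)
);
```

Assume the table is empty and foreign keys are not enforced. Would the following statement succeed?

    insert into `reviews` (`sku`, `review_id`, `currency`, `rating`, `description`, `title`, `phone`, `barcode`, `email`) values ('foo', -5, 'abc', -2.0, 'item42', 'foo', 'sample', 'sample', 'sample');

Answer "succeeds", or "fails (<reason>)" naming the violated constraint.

fails (CHECK on review_id)

The value -5 for review_id violates CHECK (review_id > 0.0).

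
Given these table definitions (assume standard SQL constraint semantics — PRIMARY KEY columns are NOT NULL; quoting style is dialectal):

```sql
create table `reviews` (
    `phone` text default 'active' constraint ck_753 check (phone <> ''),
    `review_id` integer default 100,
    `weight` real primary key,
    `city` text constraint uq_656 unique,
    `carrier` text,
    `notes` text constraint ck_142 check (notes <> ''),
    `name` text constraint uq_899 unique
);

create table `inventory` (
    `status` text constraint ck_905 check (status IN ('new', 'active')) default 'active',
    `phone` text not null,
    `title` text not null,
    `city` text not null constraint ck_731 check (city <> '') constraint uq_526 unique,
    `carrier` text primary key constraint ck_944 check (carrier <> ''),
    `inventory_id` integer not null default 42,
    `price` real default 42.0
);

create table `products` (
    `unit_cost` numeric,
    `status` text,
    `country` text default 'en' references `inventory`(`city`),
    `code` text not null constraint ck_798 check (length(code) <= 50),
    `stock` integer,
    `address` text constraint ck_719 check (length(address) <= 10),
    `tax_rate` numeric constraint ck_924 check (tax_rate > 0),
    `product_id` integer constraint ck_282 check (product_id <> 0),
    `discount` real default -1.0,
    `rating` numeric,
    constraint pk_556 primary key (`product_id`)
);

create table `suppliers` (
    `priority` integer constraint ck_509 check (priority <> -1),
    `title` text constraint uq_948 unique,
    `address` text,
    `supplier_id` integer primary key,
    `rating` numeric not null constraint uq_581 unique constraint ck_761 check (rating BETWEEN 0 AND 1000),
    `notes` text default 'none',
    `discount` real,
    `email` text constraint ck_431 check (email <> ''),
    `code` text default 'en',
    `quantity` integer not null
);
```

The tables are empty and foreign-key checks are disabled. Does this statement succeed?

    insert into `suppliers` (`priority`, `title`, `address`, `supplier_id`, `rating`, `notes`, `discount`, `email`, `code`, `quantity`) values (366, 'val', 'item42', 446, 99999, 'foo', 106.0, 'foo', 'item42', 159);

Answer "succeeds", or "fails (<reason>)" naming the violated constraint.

The value 99999 for rating violates CHECK (rating BETWEEN 0 AND 1000).

fails (CHECK on rating)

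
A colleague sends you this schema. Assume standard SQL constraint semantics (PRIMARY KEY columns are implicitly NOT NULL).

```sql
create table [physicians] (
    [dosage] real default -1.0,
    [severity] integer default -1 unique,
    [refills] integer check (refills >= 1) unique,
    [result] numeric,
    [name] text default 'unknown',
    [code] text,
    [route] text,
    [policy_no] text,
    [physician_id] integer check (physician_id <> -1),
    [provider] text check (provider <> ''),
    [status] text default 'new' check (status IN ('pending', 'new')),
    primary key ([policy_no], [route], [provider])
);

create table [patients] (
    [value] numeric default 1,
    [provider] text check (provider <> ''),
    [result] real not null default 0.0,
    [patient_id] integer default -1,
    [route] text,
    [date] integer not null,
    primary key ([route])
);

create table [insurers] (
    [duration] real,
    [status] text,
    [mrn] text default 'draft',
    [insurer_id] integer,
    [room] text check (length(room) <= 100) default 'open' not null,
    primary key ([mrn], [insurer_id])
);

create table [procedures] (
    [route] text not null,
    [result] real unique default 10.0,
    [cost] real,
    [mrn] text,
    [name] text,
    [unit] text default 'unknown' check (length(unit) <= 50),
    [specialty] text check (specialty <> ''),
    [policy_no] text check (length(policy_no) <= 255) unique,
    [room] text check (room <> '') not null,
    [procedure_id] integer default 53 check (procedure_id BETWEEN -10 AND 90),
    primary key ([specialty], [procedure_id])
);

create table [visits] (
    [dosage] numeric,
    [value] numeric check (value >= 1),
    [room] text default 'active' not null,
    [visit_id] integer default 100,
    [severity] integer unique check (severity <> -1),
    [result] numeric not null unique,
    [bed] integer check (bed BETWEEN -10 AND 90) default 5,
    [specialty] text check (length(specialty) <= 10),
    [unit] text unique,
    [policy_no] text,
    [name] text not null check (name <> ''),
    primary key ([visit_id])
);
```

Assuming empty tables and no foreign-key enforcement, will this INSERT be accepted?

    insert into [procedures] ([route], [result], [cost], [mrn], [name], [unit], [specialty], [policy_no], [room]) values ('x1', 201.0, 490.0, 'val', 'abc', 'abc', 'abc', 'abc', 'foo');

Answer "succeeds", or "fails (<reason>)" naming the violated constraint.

succeeds

NOT NULL columns: procedure_id defaults to 53; room is supplied; route is supplied; specialty is supplied.
CHECK constraints: 'abc' satisfies (length(unit) <= 50); 'abc' satisfies (specialty <> ''); 'abc' satisfies (length(policy_no) <= 255); 'foo' satisfies (room <> '').
No constraint is violated.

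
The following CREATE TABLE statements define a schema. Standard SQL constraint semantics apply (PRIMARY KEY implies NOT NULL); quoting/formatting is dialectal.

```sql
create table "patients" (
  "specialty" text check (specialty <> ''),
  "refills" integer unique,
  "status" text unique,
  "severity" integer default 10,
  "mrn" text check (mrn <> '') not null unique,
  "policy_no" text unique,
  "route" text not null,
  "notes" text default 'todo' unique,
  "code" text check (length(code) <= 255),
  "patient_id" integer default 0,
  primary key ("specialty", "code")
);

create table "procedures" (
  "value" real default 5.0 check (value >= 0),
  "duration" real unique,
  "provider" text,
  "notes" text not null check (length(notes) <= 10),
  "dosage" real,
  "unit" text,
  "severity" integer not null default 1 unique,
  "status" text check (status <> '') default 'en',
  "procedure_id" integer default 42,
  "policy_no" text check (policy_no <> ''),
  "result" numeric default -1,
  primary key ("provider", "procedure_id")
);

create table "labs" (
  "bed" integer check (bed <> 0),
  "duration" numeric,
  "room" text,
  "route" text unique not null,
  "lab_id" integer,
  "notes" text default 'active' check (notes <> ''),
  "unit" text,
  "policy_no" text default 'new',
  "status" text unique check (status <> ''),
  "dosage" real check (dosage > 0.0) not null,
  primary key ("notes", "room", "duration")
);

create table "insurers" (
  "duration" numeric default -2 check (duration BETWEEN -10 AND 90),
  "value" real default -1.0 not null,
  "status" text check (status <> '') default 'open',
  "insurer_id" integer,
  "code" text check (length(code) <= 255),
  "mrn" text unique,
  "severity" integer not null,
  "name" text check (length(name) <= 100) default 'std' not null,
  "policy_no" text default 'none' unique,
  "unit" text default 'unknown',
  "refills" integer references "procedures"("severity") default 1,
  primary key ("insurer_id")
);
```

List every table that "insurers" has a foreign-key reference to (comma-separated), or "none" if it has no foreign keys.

- refills REFERENCES procedures(severity).

procedures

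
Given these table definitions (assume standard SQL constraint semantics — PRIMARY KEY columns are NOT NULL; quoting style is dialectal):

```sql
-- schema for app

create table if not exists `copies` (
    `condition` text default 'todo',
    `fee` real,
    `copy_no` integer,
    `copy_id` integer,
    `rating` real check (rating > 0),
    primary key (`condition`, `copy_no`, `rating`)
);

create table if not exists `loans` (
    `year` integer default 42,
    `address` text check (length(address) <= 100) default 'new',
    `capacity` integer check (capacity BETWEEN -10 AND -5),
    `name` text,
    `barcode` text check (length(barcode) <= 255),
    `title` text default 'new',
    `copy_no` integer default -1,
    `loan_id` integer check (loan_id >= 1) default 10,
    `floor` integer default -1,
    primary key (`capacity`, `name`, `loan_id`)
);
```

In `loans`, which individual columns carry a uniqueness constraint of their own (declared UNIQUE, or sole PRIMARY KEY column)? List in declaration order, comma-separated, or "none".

- year: no UNIQUE or single-column PK constraint.
- address: no UNIQUE or single-column PK constraint.
- capacity: part of a composite PRIMARY KEY — only the tuple is unique, not this column on its own.
- name: part of a composite PRIMARY KEY — only the tuple is unique, not this column on its own.
- barcode: no UNIQUE or single-column PK constraint.
- title: no UNIQUE or single-column PK constraint.
- copy_no: no UNIQUE or single-column PK constraint.
- loan_id: part of a composite PRIMARY KEY — only the tuple is unique, not this column on its own.
- floor: no UNIQUE or single-column PK constraint.

none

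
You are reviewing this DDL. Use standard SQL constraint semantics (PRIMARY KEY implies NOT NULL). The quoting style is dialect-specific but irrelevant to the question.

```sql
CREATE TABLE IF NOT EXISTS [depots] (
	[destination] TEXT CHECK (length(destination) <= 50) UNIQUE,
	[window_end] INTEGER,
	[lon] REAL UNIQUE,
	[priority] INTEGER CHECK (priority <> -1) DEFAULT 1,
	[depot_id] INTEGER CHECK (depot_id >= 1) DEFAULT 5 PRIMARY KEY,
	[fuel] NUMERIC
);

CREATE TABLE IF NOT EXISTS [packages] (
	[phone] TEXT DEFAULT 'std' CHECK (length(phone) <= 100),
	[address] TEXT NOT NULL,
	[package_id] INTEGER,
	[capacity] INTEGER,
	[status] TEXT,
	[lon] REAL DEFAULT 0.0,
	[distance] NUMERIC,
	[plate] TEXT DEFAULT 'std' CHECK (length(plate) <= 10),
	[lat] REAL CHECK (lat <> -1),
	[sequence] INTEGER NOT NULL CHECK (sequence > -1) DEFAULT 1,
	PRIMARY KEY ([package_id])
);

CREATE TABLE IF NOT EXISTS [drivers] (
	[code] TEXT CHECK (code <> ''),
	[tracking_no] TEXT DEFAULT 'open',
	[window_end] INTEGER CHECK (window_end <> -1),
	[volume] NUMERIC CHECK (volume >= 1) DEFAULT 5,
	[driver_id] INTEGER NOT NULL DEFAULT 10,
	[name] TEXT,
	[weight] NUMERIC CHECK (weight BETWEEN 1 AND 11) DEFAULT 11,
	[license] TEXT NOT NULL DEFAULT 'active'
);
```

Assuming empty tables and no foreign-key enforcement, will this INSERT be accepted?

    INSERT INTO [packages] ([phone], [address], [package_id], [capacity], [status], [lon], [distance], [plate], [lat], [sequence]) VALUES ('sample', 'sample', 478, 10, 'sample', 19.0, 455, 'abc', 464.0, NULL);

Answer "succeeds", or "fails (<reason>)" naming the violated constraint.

sequence is explicitly set to NULL, but sequence is declared NOT NULL.

fails (NOT NULL on sequence)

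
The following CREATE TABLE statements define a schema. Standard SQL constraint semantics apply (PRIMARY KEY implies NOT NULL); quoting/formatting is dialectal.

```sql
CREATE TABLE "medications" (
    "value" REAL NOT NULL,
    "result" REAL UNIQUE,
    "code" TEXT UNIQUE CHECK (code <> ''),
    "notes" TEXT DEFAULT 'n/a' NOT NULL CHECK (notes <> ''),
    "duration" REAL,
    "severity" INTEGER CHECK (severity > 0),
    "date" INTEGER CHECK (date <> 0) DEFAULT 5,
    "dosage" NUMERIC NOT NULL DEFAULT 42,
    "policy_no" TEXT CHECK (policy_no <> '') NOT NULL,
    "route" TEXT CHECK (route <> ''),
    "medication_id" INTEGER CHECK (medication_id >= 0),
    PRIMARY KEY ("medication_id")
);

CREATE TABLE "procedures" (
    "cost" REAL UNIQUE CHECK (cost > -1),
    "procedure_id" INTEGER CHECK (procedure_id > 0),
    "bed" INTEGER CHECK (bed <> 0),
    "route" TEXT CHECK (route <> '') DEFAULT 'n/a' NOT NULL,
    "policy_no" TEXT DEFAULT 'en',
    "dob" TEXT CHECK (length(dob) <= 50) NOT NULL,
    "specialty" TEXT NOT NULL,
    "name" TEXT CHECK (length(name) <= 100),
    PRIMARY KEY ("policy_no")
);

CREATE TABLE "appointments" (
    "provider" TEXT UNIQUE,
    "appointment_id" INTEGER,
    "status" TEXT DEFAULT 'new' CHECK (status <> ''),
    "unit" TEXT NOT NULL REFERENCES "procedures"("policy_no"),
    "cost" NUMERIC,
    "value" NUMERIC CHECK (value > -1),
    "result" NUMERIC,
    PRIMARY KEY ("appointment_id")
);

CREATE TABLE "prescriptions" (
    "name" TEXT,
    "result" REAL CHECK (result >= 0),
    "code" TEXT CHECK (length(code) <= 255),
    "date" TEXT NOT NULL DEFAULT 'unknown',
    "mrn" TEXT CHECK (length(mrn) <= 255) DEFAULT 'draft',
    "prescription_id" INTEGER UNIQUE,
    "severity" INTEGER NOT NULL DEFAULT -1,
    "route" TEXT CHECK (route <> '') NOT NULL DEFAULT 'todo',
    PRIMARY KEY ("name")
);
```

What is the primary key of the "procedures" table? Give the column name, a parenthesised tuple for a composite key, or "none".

policy_no

policy_no is declared PRIMARY KEY as a table-level PRIMARY KEY clause.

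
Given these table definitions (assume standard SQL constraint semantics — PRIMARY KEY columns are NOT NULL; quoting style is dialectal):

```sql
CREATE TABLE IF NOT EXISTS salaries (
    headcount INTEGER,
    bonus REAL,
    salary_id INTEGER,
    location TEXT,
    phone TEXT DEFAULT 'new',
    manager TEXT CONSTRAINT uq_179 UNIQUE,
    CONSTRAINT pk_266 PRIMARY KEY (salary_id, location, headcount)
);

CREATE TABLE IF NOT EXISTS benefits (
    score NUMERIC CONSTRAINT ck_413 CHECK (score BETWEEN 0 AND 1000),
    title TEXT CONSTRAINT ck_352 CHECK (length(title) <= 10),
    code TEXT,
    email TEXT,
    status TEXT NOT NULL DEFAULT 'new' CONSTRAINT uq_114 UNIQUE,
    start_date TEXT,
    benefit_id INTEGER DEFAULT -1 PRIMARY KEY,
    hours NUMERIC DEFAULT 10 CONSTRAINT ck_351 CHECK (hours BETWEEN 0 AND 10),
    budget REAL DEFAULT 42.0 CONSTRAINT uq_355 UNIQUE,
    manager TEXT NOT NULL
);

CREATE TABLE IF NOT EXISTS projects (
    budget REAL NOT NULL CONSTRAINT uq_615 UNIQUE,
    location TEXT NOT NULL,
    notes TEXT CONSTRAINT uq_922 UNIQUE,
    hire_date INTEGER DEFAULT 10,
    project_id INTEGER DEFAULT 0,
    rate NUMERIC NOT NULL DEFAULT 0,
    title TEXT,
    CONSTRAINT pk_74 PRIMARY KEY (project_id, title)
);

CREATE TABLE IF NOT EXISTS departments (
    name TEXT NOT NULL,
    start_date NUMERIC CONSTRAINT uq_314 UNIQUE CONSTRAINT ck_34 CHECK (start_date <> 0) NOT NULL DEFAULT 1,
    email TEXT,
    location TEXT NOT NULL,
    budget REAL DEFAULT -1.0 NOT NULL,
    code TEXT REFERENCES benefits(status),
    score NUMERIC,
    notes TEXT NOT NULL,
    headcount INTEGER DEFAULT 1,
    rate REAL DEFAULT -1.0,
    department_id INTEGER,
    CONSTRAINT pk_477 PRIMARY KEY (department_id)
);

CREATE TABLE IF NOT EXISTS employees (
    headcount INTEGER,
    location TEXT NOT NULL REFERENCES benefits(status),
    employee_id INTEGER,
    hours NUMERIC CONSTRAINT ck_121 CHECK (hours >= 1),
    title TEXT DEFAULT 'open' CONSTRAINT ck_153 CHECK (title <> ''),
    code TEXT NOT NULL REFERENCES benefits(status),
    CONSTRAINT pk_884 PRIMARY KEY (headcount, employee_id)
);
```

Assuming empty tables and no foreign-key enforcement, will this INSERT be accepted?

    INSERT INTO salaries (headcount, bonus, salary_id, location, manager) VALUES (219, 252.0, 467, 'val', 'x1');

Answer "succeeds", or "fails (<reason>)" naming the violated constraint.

succeeds

NOT NULL columns: headcount is supplied; location is supplied; salary_id is supplied.
No constraint is violated.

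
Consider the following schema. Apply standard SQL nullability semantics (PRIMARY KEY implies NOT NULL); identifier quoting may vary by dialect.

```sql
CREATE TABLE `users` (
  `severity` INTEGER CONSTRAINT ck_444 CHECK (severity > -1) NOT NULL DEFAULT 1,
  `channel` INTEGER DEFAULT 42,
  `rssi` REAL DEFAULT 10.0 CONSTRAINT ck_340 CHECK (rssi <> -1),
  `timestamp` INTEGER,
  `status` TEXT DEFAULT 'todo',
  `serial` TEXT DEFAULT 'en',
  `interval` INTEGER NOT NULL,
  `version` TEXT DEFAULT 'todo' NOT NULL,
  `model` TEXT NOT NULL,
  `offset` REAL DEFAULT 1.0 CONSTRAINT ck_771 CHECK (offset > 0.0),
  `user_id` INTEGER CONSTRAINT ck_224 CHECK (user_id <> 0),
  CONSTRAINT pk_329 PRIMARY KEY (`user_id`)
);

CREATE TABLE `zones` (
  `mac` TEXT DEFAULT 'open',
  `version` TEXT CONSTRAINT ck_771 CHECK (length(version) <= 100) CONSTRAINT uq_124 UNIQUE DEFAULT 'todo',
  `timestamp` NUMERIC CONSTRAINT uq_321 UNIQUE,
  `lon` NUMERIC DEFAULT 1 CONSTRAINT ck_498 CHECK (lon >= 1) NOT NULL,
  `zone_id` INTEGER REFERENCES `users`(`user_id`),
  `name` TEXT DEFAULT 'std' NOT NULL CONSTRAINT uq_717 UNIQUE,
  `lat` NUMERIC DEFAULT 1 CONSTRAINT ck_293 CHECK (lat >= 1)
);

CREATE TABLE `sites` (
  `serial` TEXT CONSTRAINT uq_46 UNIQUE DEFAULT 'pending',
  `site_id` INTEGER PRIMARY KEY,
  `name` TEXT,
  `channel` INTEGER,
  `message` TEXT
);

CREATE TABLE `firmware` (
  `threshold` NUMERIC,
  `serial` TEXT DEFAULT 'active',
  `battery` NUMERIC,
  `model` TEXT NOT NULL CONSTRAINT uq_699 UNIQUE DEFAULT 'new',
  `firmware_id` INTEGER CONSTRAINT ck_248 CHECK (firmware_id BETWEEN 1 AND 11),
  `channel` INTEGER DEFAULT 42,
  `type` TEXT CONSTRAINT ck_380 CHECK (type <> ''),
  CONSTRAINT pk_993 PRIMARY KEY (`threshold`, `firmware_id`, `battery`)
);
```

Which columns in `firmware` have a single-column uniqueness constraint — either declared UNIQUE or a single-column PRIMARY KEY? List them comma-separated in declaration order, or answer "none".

model

- threshold: part of a composite PRIMARY KEY — only the tuple is unique, not this column on its own.
- serial: no UNIQUE or single-column PK constraint.
- battery: part of a composite PRIMARY KEY — only the tuple is unique, not this column on its own.
- model: declared UNIQUE → unique.
- firmware_id: part of a composite PRIMARY KEY — only the tuple is unique, not this column on its own.
- channel: no UNIQUE or single-column PK constraint.
- type: no UNIQUE or single-column PK constraint.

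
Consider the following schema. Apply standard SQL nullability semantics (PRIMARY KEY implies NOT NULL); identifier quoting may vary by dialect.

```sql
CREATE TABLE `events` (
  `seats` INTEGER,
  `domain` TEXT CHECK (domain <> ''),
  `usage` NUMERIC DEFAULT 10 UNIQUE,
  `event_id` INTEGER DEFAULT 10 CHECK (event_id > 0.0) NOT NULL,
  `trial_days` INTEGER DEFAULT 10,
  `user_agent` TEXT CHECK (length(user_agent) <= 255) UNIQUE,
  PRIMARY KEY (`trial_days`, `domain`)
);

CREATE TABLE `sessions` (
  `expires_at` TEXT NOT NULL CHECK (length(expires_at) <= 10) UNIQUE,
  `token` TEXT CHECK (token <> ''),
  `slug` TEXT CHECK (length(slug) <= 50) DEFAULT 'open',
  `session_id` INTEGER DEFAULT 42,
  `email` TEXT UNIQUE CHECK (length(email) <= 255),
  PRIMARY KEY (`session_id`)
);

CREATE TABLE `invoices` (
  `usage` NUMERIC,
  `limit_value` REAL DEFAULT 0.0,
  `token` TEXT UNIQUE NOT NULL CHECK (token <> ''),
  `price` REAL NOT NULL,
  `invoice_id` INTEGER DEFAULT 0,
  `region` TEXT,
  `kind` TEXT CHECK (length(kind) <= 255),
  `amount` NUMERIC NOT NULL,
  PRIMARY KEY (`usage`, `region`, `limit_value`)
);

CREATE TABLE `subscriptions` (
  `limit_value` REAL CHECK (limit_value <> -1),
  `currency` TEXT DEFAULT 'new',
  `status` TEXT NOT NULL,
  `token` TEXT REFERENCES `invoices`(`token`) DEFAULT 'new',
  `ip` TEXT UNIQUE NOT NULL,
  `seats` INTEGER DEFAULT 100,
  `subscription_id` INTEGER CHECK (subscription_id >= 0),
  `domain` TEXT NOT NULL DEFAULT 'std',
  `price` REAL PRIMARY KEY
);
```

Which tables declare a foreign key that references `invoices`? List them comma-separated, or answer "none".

- subscriptions.token references invoices(token).

subscriptions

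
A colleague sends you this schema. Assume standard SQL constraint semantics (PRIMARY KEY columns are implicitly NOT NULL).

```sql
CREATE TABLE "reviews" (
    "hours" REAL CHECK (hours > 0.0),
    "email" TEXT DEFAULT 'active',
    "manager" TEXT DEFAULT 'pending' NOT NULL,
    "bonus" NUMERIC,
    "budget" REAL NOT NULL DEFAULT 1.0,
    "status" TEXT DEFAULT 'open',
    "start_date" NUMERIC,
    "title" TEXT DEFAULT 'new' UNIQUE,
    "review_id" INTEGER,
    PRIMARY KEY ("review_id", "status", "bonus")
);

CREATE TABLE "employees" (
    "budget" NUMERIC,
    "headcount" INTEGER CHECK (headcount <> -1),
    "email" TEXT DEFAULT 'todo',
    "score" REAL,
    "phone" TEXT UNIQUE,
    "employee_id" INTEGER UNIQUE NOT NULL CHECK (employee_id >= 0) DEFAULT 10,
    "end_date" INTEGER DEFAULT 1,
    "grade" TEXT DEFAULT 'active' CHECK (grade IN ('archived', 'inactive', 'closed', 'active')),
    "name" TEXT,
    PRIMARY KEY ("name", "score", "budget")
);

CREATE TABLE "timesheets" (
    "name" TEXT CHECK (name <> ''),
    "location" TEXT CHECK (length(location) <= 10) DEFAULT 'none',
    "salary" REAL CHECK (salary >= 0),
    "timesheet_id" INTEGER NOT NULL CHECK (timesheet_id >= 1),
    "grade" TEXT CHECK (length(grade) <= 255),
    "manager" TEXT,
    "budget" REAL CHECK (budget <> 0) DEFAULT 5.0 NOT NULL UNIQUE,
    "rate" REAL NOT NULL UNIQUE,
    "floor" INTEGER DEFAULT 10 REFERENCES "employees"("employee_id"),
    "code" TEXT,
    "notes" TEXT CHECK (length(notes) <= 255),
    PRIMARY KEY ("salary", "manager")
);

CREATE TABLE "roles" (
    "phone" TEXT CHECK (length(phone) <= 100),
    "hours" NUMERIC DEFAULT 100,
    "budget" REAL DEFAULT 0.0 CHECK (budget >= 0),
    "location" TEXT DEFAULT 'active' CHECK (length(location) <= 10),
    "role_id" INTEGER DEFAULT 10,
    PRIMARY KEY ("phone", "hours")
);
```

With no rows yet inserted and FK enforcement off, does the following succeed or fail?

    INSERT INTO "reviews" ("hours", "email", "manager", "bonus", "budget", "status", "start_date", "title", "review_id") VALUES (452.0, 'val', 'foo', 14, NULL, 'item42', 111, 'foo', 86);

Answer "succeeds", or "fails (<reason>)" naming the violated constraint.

budget is explicitly set to NULL, but budget is declared NOT NULL.

fails (NOT NULL on budget)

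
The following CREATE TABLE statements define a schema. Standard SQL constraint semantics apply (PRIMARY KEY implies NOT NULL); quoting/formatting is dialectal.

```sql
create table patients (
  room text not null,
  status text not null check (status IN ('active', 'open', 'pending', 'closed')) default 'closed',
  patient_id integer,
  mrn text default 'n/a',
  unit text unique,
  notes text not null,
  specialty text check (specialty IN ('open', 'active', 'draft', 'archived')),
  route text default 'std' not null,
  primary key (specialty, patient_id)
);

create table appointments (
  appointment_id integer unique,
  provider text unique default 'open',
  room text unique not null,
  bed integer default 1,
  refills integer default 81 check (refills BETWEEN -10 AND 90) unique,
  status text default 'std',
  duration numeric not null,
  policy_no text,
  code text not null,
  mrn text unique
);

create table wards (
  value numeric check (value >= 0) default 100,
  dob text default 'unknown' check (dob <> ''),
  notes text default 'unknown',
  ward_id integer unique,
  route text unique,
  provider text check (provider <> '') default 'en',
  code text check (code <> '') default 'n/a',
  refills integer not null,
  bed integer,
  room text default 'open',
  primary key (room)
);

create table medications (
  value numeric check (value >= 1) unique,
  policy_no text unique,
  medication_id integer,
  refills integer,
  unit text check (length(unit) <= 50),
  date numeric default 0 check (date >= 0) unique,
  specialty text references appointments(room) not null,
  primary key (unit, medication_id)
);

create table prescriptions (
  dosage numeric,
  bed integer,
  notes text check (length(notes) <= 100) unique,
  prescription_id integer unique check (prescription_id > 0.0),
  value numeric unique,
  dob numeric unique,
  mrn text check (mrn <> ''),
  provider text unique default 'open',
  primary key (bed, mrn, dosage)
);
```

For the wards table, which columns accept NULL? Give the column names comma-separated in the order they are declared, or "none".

- value: CHECK does not forbid NULL (a CHECK constraint passes when its expression is NULL) → nullable.
- dob: CHECK does not forbid NULL (a CHECK constraint passes when its expression is NULL) → nullable.
- notes: DEFAULT only fills an omitted column; an explicit NULL is still allowed → nullable.
- ward_id: UNIQUE does not imply NOT NULL → nullable.
- route: UNIQUE does not imply NOT NULL → nullable.
- provider: CHECK does not forbid NULL (a CHECK constraint passes when its expression is NULL) → nullable.
- code: CHECK does not forbid NULL (a CHECK constraint passes when its expression is NULL) → nullable.
- refills: declared NOT NULL → not nullable.
- bed: no NOT NULL constraint applies → nullable.
- room: part of the PRIMARY KEY, which implies NOT NULL → not nullable.

value, dob, notes, ward_id, route, provider, code, bed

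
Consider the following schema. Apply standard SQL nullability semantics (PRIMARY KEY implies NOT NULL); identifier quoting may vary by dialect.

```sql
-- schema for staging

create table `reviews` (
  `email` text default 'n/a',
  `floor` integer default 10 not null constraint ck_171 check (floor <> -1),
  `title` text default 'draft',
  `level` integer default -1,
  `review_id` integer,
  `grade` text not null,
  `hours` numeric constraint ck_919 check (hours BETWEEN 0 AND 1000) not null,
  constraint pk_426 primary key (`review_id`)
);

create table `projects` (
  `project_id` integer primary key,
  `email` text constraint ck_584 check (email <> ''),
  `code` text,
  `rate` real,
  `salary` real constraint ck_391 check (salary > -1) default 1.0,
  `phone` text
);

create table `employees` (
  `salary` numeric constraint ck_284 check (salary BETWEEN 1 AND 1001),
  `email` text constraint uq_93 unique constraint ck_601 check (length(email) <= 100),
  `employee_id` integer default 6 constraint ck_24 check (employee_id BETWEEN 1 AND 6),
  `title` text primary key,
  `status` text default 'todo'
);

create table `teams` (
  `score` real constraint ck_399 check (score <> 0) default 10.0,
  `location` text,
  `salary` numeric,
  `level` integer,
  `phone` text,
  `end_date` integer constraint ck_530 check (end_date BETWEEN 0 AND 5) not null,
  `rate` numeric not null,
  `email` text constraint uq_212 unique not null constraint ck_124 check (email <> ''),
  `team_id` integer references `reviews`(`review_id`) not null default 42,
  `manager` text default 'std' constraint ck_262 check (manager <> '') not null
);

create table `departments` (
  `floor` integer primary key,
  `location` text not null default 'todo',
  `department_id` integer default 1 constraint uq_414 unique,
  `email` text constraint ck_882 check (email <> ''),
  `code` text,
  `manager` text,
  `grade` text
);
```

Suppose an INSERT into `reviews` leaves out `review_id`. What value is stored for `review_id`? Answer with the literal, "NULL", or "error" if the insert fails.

review_id has no DEFAULT clause.
Omitting it would insert NULL, but it is part of the PRIMARY KEY, so the INSERT fails.

error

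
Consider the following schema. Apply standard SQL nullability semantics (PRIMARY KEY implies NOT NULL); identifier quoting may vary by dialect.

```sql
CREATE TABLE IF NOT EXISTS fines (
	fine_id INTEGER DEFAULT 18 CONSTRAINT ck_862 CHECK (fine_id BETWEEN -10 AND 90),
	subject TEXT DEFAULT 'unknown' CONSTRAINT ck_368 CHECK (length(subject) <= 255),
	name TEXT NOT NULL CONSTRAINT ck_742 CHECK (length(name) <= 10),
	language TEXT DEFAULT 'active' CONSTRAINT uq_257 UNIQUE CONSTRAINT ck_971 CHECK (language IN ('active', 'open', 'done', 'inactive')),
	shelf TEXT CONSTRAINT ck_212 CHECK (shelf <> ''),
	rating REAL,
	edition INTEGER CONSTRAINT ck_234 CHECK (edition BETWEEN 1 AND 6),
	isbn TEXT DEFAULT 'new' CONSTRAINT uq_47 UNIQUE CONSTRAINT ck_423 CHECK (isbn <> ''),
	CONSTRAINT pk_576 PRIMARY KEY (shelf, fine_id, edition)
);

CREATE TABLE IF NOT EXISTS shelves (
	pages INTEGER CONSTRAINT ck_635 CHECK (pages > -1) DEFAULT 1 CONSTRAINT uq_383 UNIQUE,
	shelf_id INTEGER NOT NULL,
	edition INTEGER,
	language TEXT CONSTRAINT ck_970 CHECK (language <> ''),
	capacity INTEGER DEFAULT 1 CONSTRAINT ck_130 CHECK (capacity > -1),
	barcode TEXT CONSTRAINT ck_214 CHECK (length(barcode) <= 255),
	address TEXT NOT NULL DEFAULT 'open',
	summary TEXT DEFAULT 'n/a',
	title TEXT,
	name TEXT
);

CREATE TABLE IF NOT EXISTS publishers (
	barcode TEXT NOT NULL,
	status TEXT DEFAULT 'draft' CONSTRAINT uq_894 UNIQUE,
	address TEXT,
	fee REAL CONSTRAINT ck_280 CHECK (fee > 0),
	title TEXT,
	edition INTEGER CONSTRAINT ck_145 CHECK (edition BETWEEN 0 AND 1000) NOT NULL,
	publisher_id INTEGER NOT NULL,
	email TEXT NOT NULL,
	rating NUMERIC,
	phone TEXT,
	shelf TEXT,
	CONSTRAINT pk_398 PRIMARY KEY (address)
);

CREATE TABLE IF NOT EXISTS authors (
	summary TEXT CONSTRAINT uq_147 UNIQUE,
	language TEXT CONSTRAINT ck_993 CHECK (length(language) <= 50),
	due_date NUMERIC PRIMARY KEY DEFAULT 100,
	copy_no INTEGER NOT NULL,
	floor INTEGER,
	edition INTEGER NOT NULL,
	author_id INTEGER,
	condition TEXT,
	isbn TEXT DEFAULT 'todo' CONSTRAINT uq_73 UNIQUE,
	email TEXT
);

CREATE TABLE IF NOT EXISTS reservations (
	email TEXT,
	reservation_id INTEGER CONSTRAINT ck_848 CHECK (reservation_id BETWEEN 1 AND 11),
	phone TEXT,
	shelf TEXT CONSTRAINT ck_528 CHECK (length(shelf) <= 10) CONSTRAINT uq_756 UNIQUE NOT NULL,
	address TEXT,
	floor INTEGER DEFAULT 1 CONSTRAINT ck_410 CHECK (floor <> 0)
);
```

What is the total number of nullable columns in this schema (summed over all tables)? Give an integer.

fines: 4 nullable (subject, language, rating, isbn — PK (shelf, fine_id, edition) and explicit NOT NULL columns excluded).
shelves: 8 nullable (pages, edition, language, capacity, barcode, summary, title, name — PK none and explicit NOT NULL columns excluded).
publishers: 6 nullable (status, fee, title, rating, phone, shelf — PK (address) and explicit NOT NULL columns excluded).
authors: 7 nullable (summary, language, floor, author_id, condition, isbn, email — PK (due_date) and explicit NOT NULL columns excluded).
reservations: 5 nullable (email, reservation_id, phone, address, floor — PK none and explicit NOT NULL columns excluded).
Total: 4 + 8 + 6 + 7 + 5 = 30.

30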